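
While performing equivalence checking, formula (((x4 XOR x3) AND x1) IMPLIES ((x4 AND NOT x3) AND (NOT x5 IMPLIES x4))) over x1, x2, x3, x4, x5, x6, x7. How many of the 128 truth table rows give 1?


Formula: (((x4 XOR x3) AND x1) IMPLIES ((x4 AND NOT x3) AND (NOT x5 IMPLIES x4))) over 7 vars (128 rows)
Evaluate each row (x1, x2, x3, x4, x5, x6, x7 as bits, MSB first):
  row 0 [0000000]: (((0 XOR 0) AND 0) IMPLIES ((0 AND NOT 0) AND (NOT 0 IMPLIES 0))) -> 1
  row 1 [0000001]: (((0 XOR 0) AND 0) IMPLIES ((0 AND NOT 0) AND (NOT 0 IMPLIES 0))) -> 1
  row 2 [0000010]: (((0 XOR 0) AND 0) IMPLIES ((0 AND NOT 0) AND (NOT 0 IMPLIES 0))) -> 1
  row 3 [0000011]: (((0 XOR 0) AND 0) IMPLIES ((0 AND NOT 0) AND (NOT 0 IMPLIES 0))) -> 1
  row 4 [0000100]: (((0 XOR 0) AND 0) IMPLIES ((0 AND NOT 0) AND (NOT 1 IMPLIES 0))) -> 1
  (every remaining row is evaluated the same way; all 128 results are listed next)
Full result column, 8 rows per line (x1,x2,x3,x4 fixed per line; x5,x6,x7 runs 000..111 left to right):
  rows 0-7 [x1,x2,x3,x4=0000]: 11111111  (ones: 8)
  rows 8-15 [x1,x2,x3,x4=0001]: 11111111  (ones: 8)
  rows 16-23 [x1,x2,x3,x4=0010]: 11111111  (ones: 8)
  rows 24-31 [x1,x2,x3,x4=0011]: 11111111  (ones: 8)
  rows 32-39 [x1,x2,x3,x4=0100]: 11111111  (ones: 8)
  rows 40-47 [x1,x2,x3,x4=0101]: 11111111  (ones: 8)
  rows 48-55 [x1,x2,x3,x4=0110]: 11111111  (ones: 8)
  rows 56-63 [x1,x2,x3,x4=0111]: 11111111  (ones: 8)
  rows 64-71 [x1,x2,x3,x4=1000]: 11111111  (ones: 8)
  rows 72-79 [x1,x2,x3,x4=1001]: 11111111  (ones: 8)
  rows 80-87 [x1,x2,x3,x4=1010]: 00000000  (ones: 0)
  rows 88-95 [x1,x2,x3,x4=1011]: 11111111  (ones: 8)
  rows 96-103 [x1,x2,x3,x4=1100]: 11111111  (ones: 8)
  rows 104-111 [x1,x2,x3,x4=1101]: 11111111  (ones: 8)
  rows 112-119 [x1,x2,x3,x4=1110]: 00000000  (ones: 0)
  rows 120-127 [x1,x2,x3,x4=1111]: 11111111  (ones: 8)
Count of 1-rows = 8+8+8+8+8+8+8+8+8+8+0+8+8+8+0+8 = 112

112


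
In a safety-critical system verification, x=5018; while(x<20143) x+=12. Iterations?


Step 1: x goes from 5018 toward 20143 by 12; the body runs while x<20143, so iterations = ceil((bound-start)/step)
Step 2: Distance=15125
Step 3: ceil(15125/12)=1261

1261


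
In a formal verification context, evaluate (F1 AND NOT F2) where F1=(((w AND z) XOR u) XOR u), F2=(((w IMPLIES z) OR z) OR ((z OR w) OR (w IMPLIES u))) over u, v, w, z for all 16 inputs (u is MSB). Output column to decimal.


F1 = (((w AND z) XOR u) XOR u)
F2 = (((w IMPLIES z) OR z) OR ((z OR w) OR (w IMPLIES u)))
Counterexample to F1=>F2 is where F1=1 and F2=0.
Evaluate each row (bits = u,v,w,z, MSB first):
  row 0 [0000]: F1=0 F2=1 -> F1&~F2 -> 0
  row 1 [0001]: F1=0 F2=1 -> F1&~F2 -> 0
  row 2 [0010]: F1=0 F2=1 -> F1&~F2 -> 0
  row 3 [0011]: F1=1 F2=1 -> F1&~F2 -> 0
  row 4 [0100]: F1=0 F2=1 -> F1&~F2 -> 0
  row 5 [0101]: F1=0 F2=1 -> F1&~F2 -> 0
  row 6 [0110]: F1=0 F2=1 -> F1&~F2 -> 0
  row 7 [0111]: F1=1 F2=1 -> F1&~F2 -> 0
  row 8 [1000]: F1=0 F2=1 -> F1&~F2 -> 0
  row 9 [1001]: F1=0 F2=1 -> F1&~F2 -> 0
  row 10 [1010]: F1=0 F2=1 -> F1&~F2 -> 0
  row 11 [1011]: F1=1 F2=1 -> F1&~F2 -> 0
  row 12 [1100]: F1=0 F2=1 -> F1&~F2 -> 0
  row 13 [1101]: F1=0 F2=1 -> F1&~F2 -> 0
  row 14 [1110]: F1=0 F2=1 -> F1&~F2 -> 0
  row 15 [1111]: F1=1 F2=1 -> F1&~F2 -> 0
Full result column, 4 rows per line (u,v fixed per line; w,z runs 00..11 left to right):
  rows 0-3 [u,v=00]: 0000  = hex 0
  rows 4-7 [u,v=01]: 0000  = hex 0
  rows 8-11 [u,v=10]: 0000  = hex 0
  rows 12-15 [u,v=11]: 0000  = hex 0
Counterexample vector (row 0 .. row 15) = 0000000000000000
Output column grouped in 4s = 0000 0000 0000 0000 = 0x0000
Convert to decimal digit by digit (value = value*16 + digit):
  0 -> 0
  0*16 + 0 = 0
  0*16 + 0 = 0
  0*16 + 0 = 0
Decimal = 0

0


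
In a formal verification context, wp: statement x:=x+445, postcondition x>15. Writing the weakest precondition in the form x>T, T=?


Formula: wp(x:=E, P) = P[E/x] (substitute E for x in postcondition)
Step 1: Postcondition: x>15
Step 2: Substitute x+445 for x: x+445>15
Step 3: Solve for x: x > 15-445 = -430

-430


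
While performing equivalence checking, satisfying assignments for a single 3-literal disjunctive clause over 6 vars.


Step 1: Total=2^6=64
Step 2: Unsat when all 3 false: 2^3=8
Step 3: Sat=64-8=56

56


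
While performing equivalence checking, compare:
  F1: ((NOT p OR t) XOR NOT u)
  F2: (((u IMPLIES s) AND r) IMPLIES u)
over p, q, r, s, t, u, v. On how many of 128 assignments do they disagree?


F1 = ((NOT p OR t) XOR NOT u)
F2 = (((u IMPLIES s) AND r) IMPLIES u)
Evaluate both on each of 128 rows (bits = p,q,r,s,t,u,v):
  row 0 [0000000]: F1=0 F2=1 (differ) -> 1
  row 1 [0000001]: F1=0 F2=1 (differ) -> 1
  row 2 [0000010]: F1=1 F2=1 -> 0
  row 3 [0000011]: F1=1 F2=1 -> 0
  row 4 [0000100]: F1=0 F2=1 (differ) -> 1
  (every remaining row is evaluated the same way; all 128 results are listed next)
Full result column, 8 rows per line (p,q,r,s fixed per line; t,u,v runs 000..111 left to right):
  rows 0-7 [p,q,r,s=0000]: 11001100  (ones: 4)
  rows 8-15 [p,q,r,s=0001]: 11001100  (ones: 4)
  rows 16-23 [p,q,r,s=0010]: 00000000  (ones: 0)
  rows 24-31 [p,q,r,s=0011]: 00000000  (ones: 0)
  rows 32-39 [p,q,r,s=0100]: 11001100  (ones: 4)
  rows 40-47 [p,q,r,s=0101]: 11001100  (ones: 4)
  rows 48-55 [p,q,r,s=0110]: 00000000  (ones: 0)
  rows 56-63 [p,q,r,s=0111]: 00000000  (ones: 0)
  rows 64-71 [p,q,r,s=1000]: 00111100  (ones: 4)
  rows 72-79 [p,q,r,s=1001]: 00111100  (ones: 4)
  rows 80-87 [p,q,r,s=1010]: 11110000  (ones: 4)
  rows 88-95 [p,q,r,s=1011]: 11110000  (ones: 4)
  rows 96-103 [p,q,r,s=1100]: 00111100  (ones: 4)
  rows 104-111 [p,q,r,s=1101]: 00111100  (ones: 4)
  rows 112-119 [p,q,r,s=1110]: 11110000  (ones: 4)
  rows 120-127 [p,q,r,s=1111]: 11110000  (ones: 4)
Disagreements = 4+4+0+0+4+4+0+0+4+4+4+4+4+4+4+4 = 48

48


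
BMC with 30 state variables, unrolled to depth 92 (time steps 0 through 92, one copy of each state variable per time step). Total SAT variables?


BMC unrolls to depth k, creating one copy of each state var for steps 0..k.
Step count = 92 + 1 = 93 (steps 0 through 92)
Vars per step = 30
Total = 30 * 93 = 2790

2790


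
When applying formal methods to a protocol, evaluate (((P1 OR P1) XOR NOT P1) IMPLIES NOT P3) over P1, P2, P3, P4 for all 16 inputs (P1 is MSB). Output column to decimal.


Formula: (((P1 OR P1) XOR NOT P1) IMPLIES NOT P3) over P1, P2, P3, P4 (16 rows)
Evaluate each row (bits = P1,P2,P3,P4, MSB first):
  row 0 [0000]: (((0 OR 0) XOR NOT 0) IMPLIES NOT 0) -> 1
  row 1 [0001]: (((0 OR 0) XOR NOT 0) IMPLIES NOT 0) -> 1
  row 2 [0010]: (((0 OR 0) XOR NOT 0) IMPLIES NOT 1) -> 0
  row 3 [0011]: (((0 OR 0) XOR NOT 0) IMPLIES NOT 1) -> 0
  row 4 [0100]: (((0 OR 0) XOR NOT 0) IMPLIES NOT 0) -> 1
  row 5 [0101]: (((0 OR 0) XOR NOT 0) IMPLIES NOT 0) -> 1
  row 6 [0110]: (((0 OR 0) XOR NOT 0) IMPLIES NOT 1) -> 0
  row 7 [0111]: (((0 OR 0) XOR NOT 0) IMPLIES NOT 1) -> 0
  row 8 [1000]: (((1 OR 1) XOR NOT 1) IMPLIES NOT 0) -> 1
  row 9 [1001]: (((1 OR 1) XOR NOT 1) IMPLIES NOT 0) -> 1
  row 10 [1010]: (((1 OR 1) XOR NOT 1) IMPLIES NOT 1) -> 0
  row 11 [1011]: (((1 OR 1) XOR NOT 1) IMPLIES NOT 1) -> 0
  row 12 [1100]: (((1 OR 1) XOR NOT 1) IMPLIES NOT 0) -> 1
  row 13 [1101]: (((1 OR 1) XOR NOT 1) IMPLIES NOT 0) -> 1
  row 14 [1110]: (((1 OR 1) XOR NOT 1) IMPLIES NOT 1) -> 0
  row 15 [1111]: (((1 OR 1) XOR NOT 1) IMPLIES NOT 1) -> 0
Full result column, 4 rows per line (P1,P2 fixed per line; P3,P4 runs 00..11 left to right):
  rows 0-3 [P1,P2=00]: 1100  = hex C
  rows 4-7 [P1,P2=01]: 1100  = hex C
  rows 8-11 [P1,P2=10]: 1100  = hex C
  rows 12-15 [P1,P2=11]: 1100  = hex C
Output column (row 0 .. row 15) = 1100110011001100
Output column grouped in 4s = 1100 1100 1100 1100 = 0xCCCC
Convert to decimal digit by digit (value = value*16 + digit):
  C -> 12
  12*16 + 12 (C) = 204
  204*16 + 12 (C) = 3276
  3276*16 + 12 (C) = 52428
Decimal = 52428

52428


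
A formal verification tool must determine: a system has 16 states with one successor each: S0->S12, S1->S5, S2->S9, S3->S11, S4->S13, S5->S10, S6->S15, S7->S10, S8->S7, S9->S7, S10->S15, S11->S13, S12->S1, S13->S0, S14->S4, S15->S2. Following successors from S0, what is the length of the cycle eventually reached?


Trace from S0 until a state repeats:
  S0 -> S12 -> S1 -> S5 -> S10 -> S15 -> S2 -> S9 -> S7 -> S10
S10 first seen at step 4, revisited at step 9.
Cycle length = 9 - 4 = 5

5


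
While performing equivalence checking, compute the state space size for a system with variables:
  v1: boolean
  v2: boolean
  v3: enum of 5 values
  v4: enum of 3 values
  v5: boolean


State space = product of domain sizes of all variables.
Domain sizes:
  v1 (boolean): 2
  v2 (boolean): 2
  v3 (enum of 5 values): 5
  v4 (enum of 3 values): 3
  v5 (boolean): 2
Product = 2 * 2 * 5 * 3 * 2 = 120

120


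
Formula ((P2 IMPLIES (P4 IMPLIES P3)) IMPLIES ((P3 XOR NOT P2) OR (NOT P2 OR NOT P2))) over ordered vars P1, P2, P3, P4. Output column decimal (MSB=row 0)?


Formula: ((P2 IMPLIES (P4 IMPLIES P3)) IMPLIES ((P3 XOR NOT P2) OR (NOT P2 OR NOT P2))) over P1, P2, P3, P4 (16 rows)
Evaluate each row (bits = P1,P2,P3,P4, MSB first):
  row 0 [0000]: ((0 IMPLIES (0 IMPLIES 0)) IMPLIES ((0 XOR NOT 0) OR (NOT 0 OR NOT 0))) -> 1
  row 1 [0001]: ((0 IMPLIES (1 IMPLIES 0)) IMPLIES ((0 XOR NOT 0) OR (NOT 0 OR NOT 0))) -> 1
  row 2 [0010]: ((0 IMPLIES (0 IMPLIES 1)) IMPLIES ((1 XOR NOT 0) OR (NOT 0 OR NOT 0))) -> 1
  row 3 [0011]: ((0 IMPLIES (1 IMPLIES 1)) IMPLIES ((1 XOR NOT 0) OR (NOT 0 OR NOT 0))) -> 1
  row 4 [0100]: ((1 IMPLIES (0 IMPLIES 0)) IMPLIES ((0 XOR NOT 1) OR (NOT 1 OR NOT 1))) -> 0
  row 5 [0101]: ((1 IMPLIES (1 IMPLIES 0)) IMPLIES ((0 XOR NOT 1) OR (NOT 1 OR NOT 1))) -> 1
  row 6 [0110]: ((1 IMPLIES (0 IMPLIES 1)) IMPLIES ((1 XOR NOT 1) OR (NOT 1 OR NOT 1))) -> 1
  row 7 [0111]: ((1 IMPLIES (1 IMPLIES 1)) IMPLIES ((1 XOR NOT 1) OR (NOT 1 OR NOT 1))) -> 1
  row 8 [1000]: ((0 IMPLIES (0 IMPLIES 0)) IMPLIES ((0 XOR NOT 0) OR (NOT 0 OR NOT 0))) -> 1
  row 9 [1001]: ((0 IMPLIES (1 IMPLIES 0)) IMPLIES ((0 XOR NOT 0) OR (NOT 0 OR NOT 0))) -> 1
  row 10 [1010]: ((0 IMPLIES (0 IMPLIES 1)) IMPLIES ((1 XOR NOT 0) OR (NOT 0 OR NOT 0))) -> 1
  row 11 [1011]: ((0 IMPLIES (1 IMPLIES 1)) IMPLIES ((1 XOR NOT 0) OR (NOT 0 OR NOT 0))) -> 1
  row 12 [1100]: ((1 IMPLIES (0 IMPLIES 0)) IMPLIES ((0 XOR NOT 1) OR (NOT 1 OR NOT 1))) -> 0
  row 13 [1101]: ((1 IMPLIES (1 IMPLIES 0)) IMPLIES ((0 XOR NOT 1) OR (NOT 1 OR NOT 1))) -> 1
  row 14 [1110]: ((1 IMPLIES (0 IMPLIES 1)) IMPLIES ((1 XOR NOT 1) OR (NOT 1 OR NOT 1))) -> 1
  row 15 [1111]: ((1 IMPLIES (1 IMPLIES 1)) IMPLIES ((1 XOR NOT 1) OR (NOT 1 OR NOT 1))) -> 1
Full result column, 4 rows per line (P1,P2 fixed per line; P3,P4 runs 00..11 left to right):
  rows 0-3 [P1,P2=00]: 1111  = hex F
  rows 4-7 [P1,P2=01]: 0111  = hex 7
  rows 8-11 [P1,P2=10]: 1111  = hex F
  rows 12-15 [P1,P2=11]: 0111  = hex 7
Output column (row 0 .. row 15) = 1111011111110111
Output column grouped in 4s = 1111 0111 1111 0111 = 0xF7F7
Convert to decimal digit by digit (value = value*16 + digit):
  F -> 15
  15*16 + 7 = 247
  247*16 + 15 (F) = 3967
  3967*16 + 7 = 63479
Decimal = 63479

63479


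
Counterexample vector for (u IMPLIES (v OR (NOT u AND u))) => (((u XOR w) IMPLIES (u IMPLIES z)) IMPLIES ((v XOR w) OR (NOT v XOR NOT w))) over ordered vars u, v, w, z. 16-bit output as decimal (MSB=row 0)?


F1 = (u IMPLIES (v OR (NOT u AND u)))
F2 = (((u XOR w) IMPLIES (u IMPLIES z)) IMPLIES ((v XOR w) OR (NOT v XOR NOT w)))
Counterexample to F1=>F2 is where F1=1 and F2=0.
Evaluate each row (bits = u,v,w,z, MSB first):
  row 0 [0000]: F1=1 F2=0 -> F1&~F2 -> 1
  row 1 [0001]: F1=1 F2=0 -> F1&~F2 -> 1
  row 2 [0010]: F1=1 F2=1 -> F1&~F2 -> 0
  row 3 [0011]: F1=1 F2=1 -> F1&~F2 -> 0
  row 4 [0100]: F1=1 F2=1 -> F1&~F2 -> 0
  row 5 [0101]: F1=1 F2=1 -> F1&~F2 -> 0
  row 6 [0110]: F1=1 F2=0 -> F1&~F2 -> 1
  row 7 [0111]: F1=1 F2=0 -> F1&~F2 -> 1
  row 8 [1000]: F1=0 F2=1 -> F1&~F2 -> 0
  row 9 [1001]: F1=0 F2=0 -> F1&~F2 -> 0
  row 10 [1010]: F1=0 F2=1 -> F1&~F2 -> 0
  row 11 [1011]: F1=0 F2=1 -> F1&~F2 -> 0
  row 12 [1100]: F1=1 F2=1 -> F1&~F2 -> 0
  row 13 [1101]: F1=1 F2=1 -> F1&~F2 -> 0
  row 14 [1110]: F1=1 F2=0 -> F1&~F2 -> 1
  row 15 [1111]: F1=1 F2=0 -> F1&~F2 -> 1
Full result column, 4 rows per line (u,v fixed per line; w,z runs 00..11 left to right):
  rows 0-3 [u,v=00]: 1100  = hex C
  rows 4-7 [u,v=01]: 0011  = hex 3
  rows 8-11 [u,v=10]: 0000  = hex 0
  rows 12-15 [u,v=11]: 0011  = hex 3
Counterexample vector (row 0 .. row 15) = 1100001100000011
Output column grouped in 4s = 1100 0011 0000 0011 = 0xC303
Convert to decimal digit by digit (value = value*16 + digit):
  C -> 12
  12*16 + 3 = 195
  195*16 + 0 = 3120
  3120*16 + 3 = 49923
Decimal = 49923

49923


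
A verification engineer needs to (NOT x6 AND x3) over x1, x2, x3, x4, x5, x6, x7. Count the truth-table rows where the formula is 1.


Formula: (NOT x6 AND x3) over 7 vars (128 rows)
Evaluate each row (x1, x2, x3, x4, x5, x6, x7 as bits, MSB first):
  row 0 [0000000]: (NOT 0 AND 0) -> 0
  row 1 [0000001]: (NOT 0 AND 0) -> 0
  row 2 [0000010]: (NOT 1 AND 0) -> 0
  row 3 [0000011]: (NOT 1 AND 0) -> 0
  row 4 [0000100]: (NOT 0 AND 0) -> 0
  (every remaining row is evaluated the same way; all 128 results are listed next)
Full result column, 8 rows per line (x1,x2,x3,x4 fixed per line; x5,x6,x7 runs 000..111 left to right):
  rows 0-7 [x1,x2,x3,x4=0000]: 00000000  (ones: 0)
  rows 8-15 [x1,x2,x3,x4=0001]: 00000000  (ones: 0)
  rows 16-23 [x1,x2,x3,x4=0010]: 11001100  (ones: 4)
  rows 24-31 [x1,x2,x3,x4=0011]: 11001100  (ones: 4)
  rows 32-39 [x1,x2,x3,x4=0100]: 00000000  (ones: 0)
  rows 40-47 [x1,x2,x3,x4=0101]: 00000000  (ones: 0)
  rows 48-55 [x1,x2,x3,x4=0110]: 11001100  (ones: 4)
  rows 56-63 [x1,x2,x3,x4=0111]: 11001100  (ones: 4)
  rows 64-71 [x1,x2,x3,x4=1000]: 00000000  (ones: 0)
  rows 72-79 [x1,x2,x3,x4=1001]: 00000000  (ones: 0)
  rows 80-87 [x1,x2,x3,x4=1010]: 11001100  (ones: 4)
  rows 88-95 [x1,x2,x3,x4=1011]: 11001100  (ones: 4)
  rows 96-103 [x1,x2,x3,x4=1100]: 00000000  (ones: 0)
  rows 104-111 [x1,x2,x3,x4=1101]: 00000000  (ones: 0)
  rows 112-119 [x1,x2,x3,x4=1110]: 11001100  (ones: 4)
  rows 120-127 [x1,x2,x3,x4=1111]: 11001100  (ones: 4)
Count of 1-rows = 0+0+4+4+0+0+4+4+0+0+4+4+0+0+4+4 = 32

32


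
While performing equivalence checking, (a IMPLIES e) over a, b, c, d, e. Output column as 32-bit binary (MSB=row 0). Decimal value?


Formula: (a IMPLIES e) over a, b, c, d, e (32 rows)
Evaluate each row (bits = a,b,c,d,e, MSB first):
  row 0 [00000]: (0 IMPLIES 0) -> 1
  row 1 [00001]: (0 IMPLIES 1) -> 1
  row 2 [00010]: (0 IMPLIES 0) -> 1
  row 3 [00011]: (0 IMPLIES 1) -> 1
  row 4 [00100]: (0 IMPLIES 0) -> 1
  row 5 [00101]: (0 IMPLIES 1) -> 1
  row 6 [00110]: (0 IMPLIES 0) -> 1
  row 7 [00111]: (0 IMPLIES 1) -> 1
  row 8 [01000]: (0 IMPLIES 0) -> 1
  row 9 [01001]: (0 IMPLIES 1) -> 1
  row 10 [01010]: (0 IMPLIES 0) -> 1
  row 11 [01011]: (0 IMPLIES 1) -> 1
  row 12 [01100]: (0 IMPLIES 0) -> 1
  row 13 [01101]: (0 IMPLIES 1) -> 1
  row 14 [01110]: (0 IMPLIES 0) -> 1
  row 15 [01111]: (0 IMPLIES 1) -> 1
  row 16 [10000]: (1 IMPLIES 0) -> 0
  row 17 [10001]: (1 IMPLIES 1) -> 1
  row 18 [10010]: (1 IMPLIES 0) -> 0
  row 19 [10011]: (1 IMPLIES 1) -> 1
  row 20 [10100]: (1 IMPLIES 0) -> 0
  row 21 [10101]: (1 IMPLIES 1) -> 1
  row 22 [10110]: (1 IMPLIES 0) -> 0
  row 23 [10111]: (1 IMPLIES 1) -> 1
  row 24 [11000]: (1 IMPLIES 0) -> 0
  row 25 [11001]: (1 IMPLIES 1) -> 1
  row 26 [11010]: (1 IMPLIES 0) -> 0
  row 27 [11011]: (1 IMPLIES 1) -> 1
  row 28 [11100]: (1 IMPLIES 0) -> 0
  row 29 [11101]: (1 IMPLIES 1) -> 1
  row 30 [11110]: (1 IMPLIES 0) -> 0
  row 31 [11111]: (1 IMPLIES 1) -> 1
Full result column, 4 rows per line (a,b,c fixed per line; d,e runs 00..11 left to right):
  rows 0-3 [a,b,c=000]: 1111  = hex F
  rows 4-7 [a,b,c=001]: 1111  = hex F
  rows 8-11 [a,b,c=010]: 1111  = hex F
  rows 12-15 [a,b,c=011]: 1111  = hex F
  rows 16-19 [a,b,c=100]: 0101  = hex 5
  rows 20-23 [a,b,c=101]: 0101  = hex 5
  rows 24-27 [a,b,c=110]: 0101  = hex 5
  rows 28-31 [a,b,c=111]: 0101  = hex 5
Output column (row 0 .. row 31) = 11111111111111110101010101010101
Output column grouped in 4s = 1111 1111 1111 1111 0101 0101 0101 0101 = 0xFFFF5555
Convert to decimal digit by digit (value = value*16 + digit):
  F -> 15
  15*16 + 15 (F) = 255
  255*16 + 15 (F) = 4095
  4095*16 + 15 (F) = 65535
  65535*16 + 5 = 1048565
  1048565*16 + 5 = 16777045
  16777045*16 + 5 = 268432725
  268432725*16 + 5 = 4294923605
Decimal = 4294923605

4294923605


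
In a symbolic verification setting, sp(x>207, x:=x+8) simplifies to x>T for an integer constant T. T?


Formula: sp(P, x:=E) = exists old_x. (x = E[old_x/x]) AND P[old_x/x] (old_x is the value of x before the assignment; eliminate old_x by solving x = E[old_x/x] for old_x)
Step 1: Precondition P: x>207, i.e. old_x > 207
Step 2: Assignment gives x = old_x + 8, so old_x = x - 8
Step 3: Substitute into P: x - 8 > 207
Step 4: Simplify: x > 207+8 = 215

215


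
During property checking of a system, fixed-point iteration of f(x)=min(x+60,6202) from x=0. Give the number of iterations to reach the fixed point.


Step 1: x=0, cap=6202, increment=60
Step 2: x grows by 60 each step until capped at 6202; fixed point is x=6202
Step 3: iterations = ceil(6202/60) = 104

104


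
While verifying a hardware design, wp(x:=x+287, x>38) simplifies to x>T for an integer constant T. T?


Formula: wp(x:=E, P) = P[E/x] (substitute E for x in postcondition)
Step 1: Postcondition: x>38
Step 2: Substitute x+287 for x: x+287>38
Step 3: Solve for x: x > 38-287 = -249

-249


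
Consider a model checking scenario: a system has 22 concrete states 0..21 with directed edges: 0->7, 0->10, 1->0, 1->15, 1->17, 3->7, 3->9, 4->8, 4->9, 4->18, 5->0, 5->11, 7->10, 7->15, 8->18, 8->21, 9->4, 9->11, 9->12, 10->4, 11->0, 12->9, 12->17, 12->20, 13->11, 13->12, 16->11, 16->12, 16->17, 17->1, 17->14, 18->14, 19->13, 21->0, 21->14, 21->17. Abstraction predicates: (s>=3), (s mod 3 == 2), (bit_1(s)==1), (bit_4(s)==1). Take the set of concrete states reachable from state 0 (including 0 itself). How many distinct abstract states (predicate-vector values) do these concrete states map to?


BFS from 0:
Concrete reachable: {0, 1, 4, 7, 8, 9, 10, 11, 12, 14, 15, 17, 18, 20, 21}
Abstract via predicates (s>=3), (s mod 3 == 2), (bit_1(s)==1), (bit_4(s)==1):
  (0,0,0,0) <- {0, 1}
  (1,0,0,0) <- {4, 9, 12}
  (1,0,0,1) <- {21}
  (1,0,1,0) <- {7, 10, 15}
  (1,0,1,1) <- {18}
  (1,1,0,0) <- {8}
  (1,1,0,1) <- {17, 20}
  (1,1,1,0) <- {11, 14}
Distinct abstract states = 8

8


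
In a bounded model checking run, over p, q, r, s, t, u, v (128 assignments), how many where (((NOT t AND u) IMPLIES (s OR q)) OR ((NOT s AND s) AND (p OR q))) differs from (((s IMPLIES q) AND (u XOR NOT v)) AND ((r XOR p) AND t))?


F1 = (((NOT t AND u) IMPLIES (s OR q)) OR ((NOT s AND s) AND (p OR q)))
F2 = (((s IMPLIES q) AND (u XOR NOT v)) AND ((r XOR p) AND t))
Evaluate both on each of 128 rows (bits = p,q,r,s,t,u,v):
  row 0 [0000000]: F1=1 F2=0 (differ) -> 1
  row 1 [0000001]: F1=1 F2=0 (differ) -> 1
  row 2 [0000010]: F1=0 F2=0 -> 0
  row 3 [0000011]: F1=0 F2=0 -> 0
  row 4 [0000100]: F1=1 F2=0 (differ) -> 1
  (every remaining row is evaluated the same way; all 128 results are listed next)
Full result column, 8 rows per line (p,q,r,s fixed per line; t,u,v runs 000..111 left to right):
  rows 0-7 [p,q,r,s=0000]: 11001111  (ones: 6)
  rows 8-15 [p,q,r,s=0001]: 11111111  (ones: 8)
  rows 16-23 [p,q,r,s=0010]: 11000110  (ones: 4)
  rows 24-31 [p,q,r,s=0011]: 11111111  (ones: 8)
  rows 32-39 [p,q,r,s=0100]: 11111111  (ones: 8)
  rows 40-47 [p,q,r,s=0101]: 11111111  (ones: 8)
  rows 48-55 [p,q,r,s=0110]: 11110110  (ones: 6)
  rows 56-63 [p,q,r,s=0111]: 11110110  (ones: 6)
  rows 64-71 [p,q,r,s=1000]: 11000110  (ones: 4)
  rows 72-79 [p,q,r,s=1001]: 11111111  (ones: 8)
  rows 80-87 [p,q,r,s=1010]: 11001111  (ones: 6)
  rows 88-95 [p,q,r,s=1011]: 11111111  (ones: 8)
  rows 96-103 [p,q,r,s=1100]: 11110110  (ones: 6)
  rows 104-111 [p,q,r,s=1101]: 11110110  (ones: 6)
  rows 112-119 [p,q,r,s=1110]: 11111111  (ones: 8)
  rows 120-127 [p,q,r,s=1111]: 11111111  (ones: 8)
Disagreements = 6+8+4+8+8+8+6+6+4+8+6+8+6+6+8+8 = 108

108


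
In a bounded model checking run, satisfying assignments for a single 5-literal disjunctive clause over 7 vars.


Step 1: Total=2^7=128
Step 2: Unsat when all 5 false: 2^2=4
Step 3: Sat=128-4=124

124


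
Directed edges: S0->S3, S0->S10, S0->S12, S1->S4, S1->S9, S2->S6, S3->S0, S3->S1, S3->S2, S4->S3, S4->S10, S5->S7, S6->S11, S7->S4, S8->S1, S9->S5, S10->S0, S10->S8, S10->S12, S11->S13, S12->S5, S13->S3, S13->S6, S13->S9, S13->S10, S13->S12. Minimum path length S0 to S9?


BFS layer-by-layer from S0:
  dist 0: {S0}
  dist 1: {S3, S10, S12}
  dist 2: {S1, S2, S5, S8}
  dist 3: {S4, S6, S7, S9}
  -> S9 reached at distance 3
Shortest path length = 3

3


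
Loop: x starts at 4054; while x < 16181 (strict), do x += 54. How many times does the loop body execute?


Step 1: x goes from 4054 toward 16181 by 54; the body runs while x<16181, so iterations = ceil((bound-start)/step)
Step 2: Distance=12127
Step 3: ceil(12127/54)=225

225


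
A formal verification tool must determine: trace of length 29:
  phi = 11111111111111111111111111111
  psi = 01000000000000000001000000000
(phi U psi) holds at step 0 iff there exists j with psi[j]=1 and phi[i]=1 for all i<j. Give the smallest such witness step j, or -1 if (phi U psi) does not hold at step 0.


(phi U psi) at 0: need smallest j with psi[j]=1 and phi[i]=1 for all i in [0,j).
Scan from step 0:
  step 0: phi=1, psi=0 -> continue
  step 1: psi=1 and phi held for [0,1) -> witness found
Witness step = 1

1


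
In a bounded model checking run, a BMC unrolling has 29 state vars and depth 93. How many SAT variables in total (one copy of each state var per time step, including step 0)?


BMC unrolls to depth k, creating one copy of each state var for steps 0..k.
Step count = 93 + 1 = 94 (steps 0 through 93)
Vars per step = 29
Total = 29 * 94 = 2726

2726


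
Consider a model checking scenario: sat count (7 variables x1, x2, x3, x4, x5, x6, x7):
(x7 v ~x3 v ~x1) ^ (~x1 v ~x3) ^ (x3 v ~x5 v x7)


CNF with 3 clauses over 7 vars (128 assignments).
An assignment satisfies CNF iff every clause has >=1 true literal.
Check each row (bits = x1,x2,x3,x4,x5,x6,x7; clause T/F shown):
  row 0 [0000000]: clauses=TTT -> 1
  row 1 [0000001]: clauses=TTT -> 1
  row 2 [0000010]: clauses=TTT -> 1
  row 3 [0000011]: clauses=TTT -> 1
  row 4 [0000100]: clauses=TTF -> 0
  (every remaining row is evaluated the same way; all 128 results are listed next)
Full result column, 8 rows per line (x1,x2,x3,x4 fixed per line; x5,x6,x7 runs 000..111 left to right):
  rows 0-7 [x1,x2,x3,x4=0000]: 11110101  (ones: 6)
  rows 8-15 [x1,x2,x3,x4=0001]: 11110101  (ones: 6)
  rows 16-23 [x1,x2,x3,x4=0010]: 11111111  (ones: 8)
  rows 24-31 [x1,x2,x3,x4=0011]: 11111111  (ones: 8)
  rows 32-39 [x1,x2,x3,x4=0100]: 11110101  (ones: 6)
  rows 40-47 [x1,x2,x3,x4=0101]: 11110101  (ones: 6)
  rows 48-55 [x1,x2,x3,x4=0110]: 11111111  (ones: 8)
  rows 56-63 [x1,x2,x3,x4=0111]: 11111111  (ones: 8)
  rows 64-71 [x1,x2,x3,x4=1000]: 11110101  (ones: 6)
  rows 72-79 [x1,x2,x3,x4=1001]: 11110101  (ones: 6)
  rows 80-87 [x1,x2,x3,x4=1010]: 00000000  (ones: 0)
  rows 88-95 [x1,x2,x3,x4=1011]: 00000000  (ones: 0)
  rows 96-103 [x1,x2,x3,x4=1100]: 11110101  (ones: 6)
  rows 104-111 [x1,x2,x3,x4=1101]: 11110101  (ones: 6)
  rows 112-119 [x1,x2,x3,x4=1110]: 00000000  (ones: 0)
  rows 120-127 [x1,x2,x3,x4=1111]: 00000000  (ones: 0)
Satisfying assignments = 6+6+8+8+6+6+8+8+6+6+0+0+6+6+0+0 = 80

80


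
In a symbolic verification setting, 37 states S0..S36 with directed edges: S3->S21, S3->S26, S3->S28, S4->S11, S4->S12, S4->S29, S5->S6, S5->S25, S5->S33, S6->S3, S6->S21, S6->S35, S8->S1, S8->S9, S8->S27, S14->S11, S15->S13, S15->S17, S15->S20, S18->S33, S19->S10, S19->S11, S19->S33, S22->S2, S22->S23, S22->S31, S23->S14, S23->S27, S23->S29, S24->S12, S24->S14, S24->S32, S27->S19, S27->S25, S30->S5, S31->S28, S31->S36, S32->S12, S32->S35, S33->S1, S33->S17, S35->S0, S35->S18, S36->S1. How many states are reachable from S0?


BFS from S0:
  layer 0: {S0}
Reachable set: {S0}
Count = 1

1


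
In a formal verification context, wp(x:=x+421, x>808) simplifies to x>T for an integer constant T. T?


Formula: wp(x:=E, P) = P[E/x] (substitute E for x in postcondition)
Step 1: Postcondition: x>808
Step 2: Substitute x+421 for x: x+421>808
Step 3: Solve for x: x > 808-421 = 387

387


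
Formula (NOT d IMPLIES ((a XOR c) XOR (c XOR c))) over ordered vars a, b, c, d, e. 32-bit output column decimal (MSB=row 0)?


Formula: (NOT d IMPLIES ((a XOR c) XOR (c XOR c))) over a, b, c, d, e (32 rows)
Evaluate each row (bits = a,b,c,d,e, MSB first):
  row 0 [00000]: (NOT 0 IMPLIES ((0 XOR 0) XOR (0 XOR 0))) -> 0
  row 1 [00001]: (NOT 0 IMPLIES ((0 XOR 0) XOR (0 XOR 0))) -> 0
  row 2 [00010]: (NOT 1 IMPLIES ((0 XOR 0) XOR (0 XOR 0))) -> 1
  row 3 [00011]: (NOT 1 IMPLIES ((0 XOR 0) XOR (0 XOR 0))) -> 1
  row 4 [00100]: (NOT 0 IMPLIES ((0 XOR 1) XOR (1 XOR 1))) -> 1
  row 5 [00101]: (NOT 0 IMPLIES ((0 XOR 1) XOR (1 XOR 1))) -> 1
  row 6 [00110]: (NOT 1 IMPLIES ((0 XOR 1) XOR (1 XOR 1))) -> 1
  row 7 [00111]: (NOT 1 IMPLIES ((0 XOR 1) XOR (1 XOR 1))) -> 1
  row 8 [01000]: (NOT 0 IMPLIES ((0 XOR 0) XOR (0 XOR 0))) -> 0
  row 9 [01001]: (NOT 0 IMPLIES ((0 XOR 0) XOR (0 XOR 0))) -> 0
  row 10 [01010]: (NOT 1 IMPLIES ((0 XOR 0) XOR (0 XOR 0))) -> 1
  row 11 [01011]: (NOT 1 IMPLIES ((0 XOR 0) XOR (0 XOR 0))) -> 1
  row 12 [01100]: (NOT 0 IMPLIES ((0 XOR 1) XOR (1 XOR 1))) -> 1
  row 13 [01101]: (NOT 0 IMPLIES ((0 XOR 1) XOR (1 XOR 1))) -> 1
  row 14 [01110]: (NOT 1 IMPLIES ((0 XOR 1) XOR (1 XOR 1))) -> 1
  row 15 [01111]: (NOT 1 IMPLIES ((0 XOR 1) XOR (1 XOR 1))) -> 1
  row 16 [10000]: (NOT 0 IMPLIES ((1 XOR 0) XOR (0 XOR 0))) -> 1
  row 17 [10001]: (NOT 0 IMPLIES ((1 XOR 0) XOR (0 XOR 0))) -> 1
  row 18 [10010]: (NOT 1 IMPLIES ((1 XOR 0) XOR (0 XOR 0))) -> 1
  row 19 [10011]: (NOT 1 IMPLIES ((1 XOR 0) XOR (0 XOR 0))) -> 1
  row 20 [10100]: (NOT 0 IMPLIES ((1 XOR 1) XOR (1 XOR 1))) -> 0
  row 21 [10101]: (NOT 0 IMPLIES ((1 XOR 1) XOR (1 XOR 1))) -> 0
  row 22 [10110]: (NOT 1 IMPLIES ((1 XOR 1) XOR (1 XOR 1))) -> 1
  row 23 [10111]: (NOT 1 IMPLIES ((1 XOR 1) XOR (1 XOR 1))) -> 1
  row 24 [11000]: (NOT 0 IMPLIES ((1 XOR 0) XOR (0 XOR 0))) -> 1
  row 25 [11001]: (NOT 0 IMPLIES ((1 XOR 0) XOR (0 XOR 0))) -> 1
  row 26 [11010]: (NOT 1 IMPLIES ((1 XOR 0) XOR (0 XOR 0))) -> 1
  row 27 [11011]: (NOT 1 IMPLIES ((1 XOR 0) XOR (0 XOR 0))) -> 1
  row 28 [11100]: (NOT 0 IMPLIES ((1 XOR 1) XOR (1 XOR 1))) -> 0
  row 29 [11101]: (NOT 0 IMPLIES ((1 XOR 1) XOR (1 XOR 1))) -> 0
  row 30 [11110]: (NOT 1 IMPLIES ((1 XOR 1) XOR (1 XOR 1))) -> 1
  row 31 [11111]: (NOT 1 IMPLIES ((1 XOR 1) XOR (1 XOR 1))) -> 1
Full result column, 4 rows per line (a,b,c fixed per line; d,e runs 00..11 left to right):
  rows 0-3 [a,b,c=000]: 0011  = hex 3
  rows 4-7 [a,b,c=001]: 1111  = hex F
  rows 8-11 [a,b,c=010]: 0011  = hex 3
  rows 12-15 [a,b,c=011]: 1111  = hex F
  rows 16-19 [a,b,c=100]: 1111  = hex F
  rows 20-23 [a,b,c=101]: 0011  = hex 3
  rows 24-27 [a,b,c=110]: 1111  = hex F
  rows 28-31 [a,b,c=111]: 0011  = hex 3
Output column (row 0 .. row 31) = 00111111001111111111001111110011
Output column grouped in 4s = 0011 1111 0011 1111 1111 0011 1111 0011 = 0x3F3FF3F3
Convert to decimal digit by digit (value = value*16 + digit):
  3 -> 3
  3*16 + 15 (F) = 63
  63*16 + 3 = 1011
  1011*16 + 15 (F) = 16191
  16191*16 + 15 (F) = 259071
  259071*16 + 3 = 4145139
  4145139*16 + 15 (F) = 66322239
  66322239*16 + 3 = 1061155827
Decimal = 1061155827

1061155827


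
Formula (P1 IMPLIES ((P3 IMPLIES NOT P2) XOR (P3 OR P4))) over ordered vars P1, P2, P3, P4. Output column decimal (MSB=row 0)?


Formula: (P1 IMPLIES ((P3 IMPLIES NOT P2) XOR (P3 OR P4))) over P1, P2, P3, P4 (16 rows)
Evaluate each row (bits = P1,P2,P3,P4, MSB first):
  row 0 [0000]: (0 IMPLIES ((0 IMPLIES NOT 0) XOR (0 OR 0))) -> 1
  row 1 [0001]: (0 IMPLIES ((0 IMPLIES NOT 0) XOR (0 OR 1))) -> 1
  row 2 [0010]: (0 IMPLIES ((1 IMPLIES NOT 0) XOR (1 OR 0))) -> 1
  row 3 [0011]: (0 IMPLIES ((1 IMPLIES NOT 0) XOR (1 OR 1))) -> 1
  row 4 [0100]: (0 IMPLIES ((0 IMPLIES NOT 1) XOR (0 OR 0))) -> 1
  row 5 [0101]: (0 IMPLIES ((0 IMPLIES NOT 1) XOR (0 OR 1))) -> 1
  row 6 [0110]: (0 IMPLIES ((1 IMPLIES NOT 1) XOR (1 OR 0))) -> 1
  row 7 [0111]: (0 IMPLIES ((1 IMPLIES NOT 1) XOR (1 OR 1))) -> 1
  row 8 [1000]: (1 IMPLIES ((0 IMPLIES NOT 0) XOR (0 OR 0))) -> 1
  row 9 [1001]: (1 IMPLIES ((0 IMPLIES NOT 0) XOR (0 OR 1))) -> 0
  row 10 [1010]: (1 IMPLIES ((1 IMPLIES NOT 0) XOR (1 OR 0))) -> 0
  row 11 [1011]: (1 IMPLIES ((1 IMPLIES NOT 0) XOR (1 OR 1))) -> 0
  row 12 [1100]: (1 IMPLIES ((0 IMPLIES NOT 1) XOR (0 OR 0))) -> 1
  row 13 [1101]: (1 IMPLIES ((0 IMPLIES NOT 1) XOR (0 OR 1))) -> 0
  row 14 [1110]: (1 IMPLIES ((1 IMPLIES NOT 1) XOR (1 OR 0))) -> 1
  row 15 [1111]: (1 IMPLIES ((1 IMPLIES NOT 1) XOR (1 OR 1))) -> 1
Full result column, 4 rows per line (P1,P2 fixed per line; P3,P4 runs 00..11 left to right):
  rows 0-3 [P1,P2=00]: 1111  = hex F
  rows 4-7 [P1,P2=01]: 1111  = hex F
  rows 8-11 [P1,P2=10]: 1000  = hex 8
  rows 12-15 [P1,P2=11]: 1011  = hex B
Output column (row 0 .. row 15) = 1111111110001011
Output column grouped in 4s = 1111 1111 1000 1011 = 0xFF8B
Convert to decimal digit by digit (value = value*16 + digit):
  F -> 15
  15*16 + 15 (F) = 255
  255*16 + 8 = 4088
  4088*16 + 11 (B) = 65419
Decimal = 65419

65419


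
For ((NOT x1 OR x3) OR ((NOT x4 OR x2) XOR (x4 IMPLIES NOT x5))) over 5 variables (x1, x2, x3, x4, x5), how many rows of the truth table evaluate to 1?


Formula: ((NOT x1 OR x3) OR ((NOT x4 OR x2) XOR (x4 IMPLIES NOT x5))) over 5 vars (32 rows)
Evaluate each row (x1, x2, x3, x4, x5 as bits, MSB first):
  row 0 [00000]: ((NOT 0 OR 0) OR ((NOT 0 OR 0) XOR (0 IMPLIES NOT 0))) -> 1
  row 1 [00001]: ((NOT 0 OR 0) OR ((NOT 0 OR 0) XOR (0 IMPLIES NOT 1))) -> 1
  row 2 [00010]: ((NOT 0 OR 0) OR ((NOT 1 OR 0) XOR (1 IMPLIES NOT 0))) -> 1
  row 3 [00011]: ((NOT 0 OR 0) OR ((NOT 1 OR 0) XOR (1 IMPLIES NOT 1))) -> 1
  row 4 [00100]: ((NOT 0 OR 1) OR ((NOT 0 OR 0) XOR (0 IMPLIES NOT 0))) -> 1
  row 5 [00101]: ((NOT 0 OR 1) OR ((NOT 0 OR 0) XOR (0 IMPLIES NOT 1))) -> 1
  row 6 [00110]: ((NOT 0 OR 1) OR ((NOT 1 OR 0) XOR (1 IMPLIES NOT 0))) -> 1
  row 7 [00111]: ((NOT 0 OR 1) OR ((NOT 1 OR 0) XOR (1 IMPLIES NOT 1))) -> 1
  row 8 [01000]: ((NOT 0 OR 0) OR ((NOT 0 OR 1) XOR (0 IMPLIES NOT 0))) -> 1
  row 9 [01001]: ((NOT 0 OR 0) OR ((NOT 0 OR 1) XOR (0 IMPLIES NOT 1))) -> 1
  row 10 [01010]: ((NOT 0 OR 0) OR ((NOT 1 OR 1) XOR (1 IMPLIES NOT 0))) -> 1
  row 11 [01011]: ((NOT 0 OR 0) OR ((NOT 1 OR 1) XOR (1 IMPLIES NOT 1))) -> 1
  row 12 [01100]: ((NOT 0 OR 1) OR ((NOT 0 OR 1) XOR (0 IMPLIES NOT 0))) -> 1
  row 13 [01101]: ((NOT 0 OR 1) OR ((NOT 0 OR 1) XOR (0 IMPLIES NOT 1))) -> 1
  row 14 [01110]: ((NOT 0 OR 1) OR ((NOT 1 OR 1) XOR (1 IMPLIES NOT 0))) -> 1
  row 15 [01111]: ((NOT 0 OR 1) OR ((NOT 1 OR 1) XOR (1 IMPLIES NOT 1))) -> 1
  row 16 [10000]: ((NOT 1 OR 0) OR ((NOT 0 OR 0) XOR (0 IMPLIES NOT 0))) -> 0
  row 17 [10001]: ((NOT 1 OR 0) OR ((NOT 0 OR 0) XOR (0 IMPLIES NOT 1))) -> 0
  row 18 [10010]: ((NOT 1 OR 0) OR ((NOT 1 OR 0) XOR (1 IMPLIES NOT 0))) -> 1
  row 19 [10011]: ((NOT 1 OR 0) OR ((NOT 1 OR 0) XOR (1 IMPLIES NOT 1))) -> 0
  row 20 [10100]: ((NOT 1 OR 1) OR ((NOT 0 OR 0) XOR (0 IMPLIES NOT 0))) -> 1
  row 21 [10101]: ((NOT 1 OR 1) OR ((NOT 0 OR 0) XOR (0 IMPLIES NOT 1))) -> 1
  row 22 [10110]: ((NOT 1 OR 1) OR ((NOT 1 OR 0) XOR (1 IMPLIES NOT 0))) -> 1
  row 23 [10111]: ((NOT 1 OR 1) OR ((NOT 1 OR 0) XOR (1 IMPLIES NOT 1))) -> 1
  row 24 [11000]: ((NOT 1 OR 0) OR ((NOT 0 OR 1) XOR (0 IMPLIES NOT 0))) -> 0
  row 25 [11001]: ((NOT 1 OR 0) OR ((NOT 0 OR 1) XOR (0 IMPLIES NOT 1))) -> 0
  row 26 [11010]: ((NOT 1 OR 0) OR ((NOT 1 OR 1) XOR (1 IMPLIES NOT 0))) -> 0
  row 27 [11011]: ((NOT 1 OR 0) OR ((NOT 1 OR 1) XOR (1 IMPLIES NOT 1))) -> 1
  row 28 [11100]: ((NOT 1 OR 1) OR ((NOT 0 OR 1) XOR (0 IMPLIES NOT 0))) -> 1
  row 29 [11101]: ((NOT 1 OR 1) OR ((NOT 0 OR 1) XOR (0 IMPLIES NOT 1))) -> 1
  row 30 [11110]: ((NOT 1 OR 1) OR ((NOT 1 OR 1) XOR (1 IMPLIES NOT 0))) -> 1
  row 31 [11111]: ((NOT 1 OR 1) OR ((NOT 1 OR 1) XOR (1 IMPLIES NOT 1))) -> 1
Full result column, 8 rows per line (x1,x2 fixed per line; x3,x4,x5 runs 000..111 left to right):
  rows 0-7 [x1,x2=00]: 11111111  (ones: 8)
  rows 8-15 [x1,x2=01]: 11111111  (ones: 8)
  rows 16-23 [x1,x2=10]: 00101111  (ones: 5)
  rows 24-31 [x1,x2=11]: 00011111  (ones: 5)
Count of 1-rows = 8+8+5+5 = 26

26


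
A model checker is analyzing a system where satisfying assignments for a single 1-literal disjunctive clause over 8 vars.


Step 1: Total=2^8=256
Step 2: Unsat when all 1 false: 2^7=128
Step 3: Sat=256-128=128

128


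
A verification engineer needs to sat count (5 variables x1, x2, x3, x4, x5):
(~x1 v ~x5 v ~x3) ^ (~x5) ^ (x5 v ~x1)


CNF with 3 clauses over 5 vars (32 assignments).
An assignment satisfies CNF iff every clause has >=1 true literal.
Check each row (bits = x1,x2,x3,x4,x5; clause T/F shown):
  row 0 [00000]: clauses=TTT -> 1
  row 1 [00001]: clauses=TFT -> 0
  row 2 [00010]: clauses=TTT -> 1
  row 3 [00011]: clauses=TFT -> 0
  row 4 [00100]: clauses=TTT -> 1
  row 5 [00101]: clauses=TFT -> 0
  row 6 [00110]: clauses=TTT -> 1
  row 7 [00111]: clauses=TFT -> 0
  row 8 [01000]: clauses=TTT -> 1
  row 9 [01001]: clauses=TFT -> 0
  row 10 [01010]: clauses=TTT -> 1
  row 11 [01011]: clauses=TFT -> 0
  row 12 [01100]: clauses=TTT -> 1
  row 13 [01101]: clauses=TFT -> 0
  row 14 [01110]: clauses=TTT -> 1
  row 15 [01111]: clauses=TFT -> 0
  row 16 [10000]: clauses=TTF -> 0
  row 17 [10001]: clauses=TFT -> 0
  row 18 [10010]: clauses=TTF -> 0
  row 19 [10011]: clauses=TFT -> 0
  row 20 [10100]: clauses=TTF -> 0
  row 21 [10101]: clauses=FFT -> 0
  row 22 [10110]: clauses=TTF -> 0
  row 23 [10111]: clauses=FFT -> 0
  row 24 [11000]: clauses=TTF -> 0
  row 25 [11001]: clauses=TFT -> 0
  row 26 [11010]: clauses=TTF -> 0
  row 27 [11011]: clauses=TFT -> 0
  row 28 [11100]: clauses=TTF -> 0
  row 29 [11101]: clauses=FFT -> 0
  row 30 [11110]: clauses=TTF -> 0
  row 31 [11111]: clauses=FFT -> 0
Full result column, 8 rows per line (x1,x2 fixed per line; x3,x4,x5 runs 000..111 left to right):
  rows 0-7 [x1,x2=00]: 10101010  (ones: 4)
  rows 8-15 [x1,x2=01]: 10101010  (ones: 4)
  rows 16-23 [x1,x2=10]: 00000000  (ones: 0)
  rows 24-31 [x1,x2=11]: 00000000  (ones: 0)
Satisfying assignments = 4+4+0+0 = 8

8


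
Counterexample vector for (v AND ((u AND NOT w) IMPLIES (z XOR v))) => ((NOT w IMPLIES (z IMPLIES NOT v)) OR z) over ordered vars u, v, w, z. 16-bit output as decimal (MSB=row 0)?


F1 = (v AND ((u AND NOT w) IMPLIES (z XOR v)))
F2 = ((NOT w IMPLIES (z IMPLIES NOT v)) OR z)
Counterexample to F1=>F2 is where F1=1 and F2=0.
Evaluate each row (bits = u,v,w,z, MSB first):
  row 0 [0000]: F1=0 F2=1 -> F1&~F2 -> 0
  row 1 [0001]: F1=0 F2=1 -> F1&~F2 -> 0
  row 2 [0010]: F1=0 F2=1 -> F1&~F2 -> 0
  row 3 [0011]: F1=0 F2=1 -> F1&~F2 -> 0
  row 4 [0100]: F1=1 F2=1 -> F1&~F2 -> 0
  row 5 [0101]: F1=1 F2=1 -> F1&~F2 -> 0
  row 6 [0110]: F1=1 F2=1 -> F1&~F2 -> 0
  row 7 [0111]: F1=1 F2=1 -> F1&~F2 -> 0
  row 8 [1000]: F1=0 F2=1 -> F1&~F2 -> 0
  row 9 [1001]: F1=0 F2=1 -> F1&~F2 -> 0
  row 10 [1010]: F1=0 F2=1 -> F1&~F2 -> 0
  row 11 [1011]: F1=0 F2=1 -> F1&~F2 -> 0
  row 12 [1100]: F1=1 F2=1 -> F1&~F2 -> 0
  row 13 [1101]: F1=0 F2=1 -> F1&~F2 -> 0
  row 14 [1110]: F1=1 F2=1 -> F1&~F2 -> 0
  row 15 [1111]: F1=1 F2=1 -> F1&~F2 -> 0
Full result column, 4 rows per line (u,v fixed per line; w,z runs 00..11 left to right):
  rows 0-3 [u,v=00]: 0000  = hex 0
  rows 4-7 [u,v=01]: 0000  = hex 0
  rows 8-11 [u,v=10]: 0000  = hex 0
  rows 12-15 [u,v=11]: 0000  = hex 0
Counterexample vector (row 0 .. row 15) = 0000000000000000
Output column grouped in 4s = 0000 0000 0000 0000 = 0x0000
Convert to decimal digit by digit (value = value*16 + digit):
  0 -> 0
  0*16 + 0 = 0
  0*16 + 0 = 0
  0*16 + 0 = 0
Decimal = 0

0


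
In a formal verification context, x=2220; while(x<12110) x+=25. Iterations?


Step 1: x goes from 2220 toward 12110 by 25; the body runs while x<12110, so iterations = ceil((bound-start)/step)
Step 2: Distance=9890
Step 3: ceil(9890/25)=396

396


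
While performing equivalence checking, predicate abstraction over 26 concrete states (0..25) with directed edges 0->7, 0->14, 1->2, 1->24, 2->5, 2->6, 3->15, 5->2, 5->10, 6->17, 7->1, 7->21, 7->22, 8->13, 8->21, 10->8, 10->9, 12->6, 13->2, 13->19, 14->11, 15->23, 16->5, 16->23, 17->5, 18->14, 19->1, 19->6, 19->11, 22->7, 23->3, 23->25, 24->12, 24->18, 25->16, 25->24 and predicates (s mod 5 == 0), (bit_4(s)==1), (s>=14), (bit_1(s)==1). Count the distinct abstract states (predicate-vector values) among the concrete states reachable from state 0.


BFS from 0:
Concrete reachable: {0, 1, 2, 5, 6, 7, 8, 9, 10, 11, 12, 13, 14, 17, 18, 19, 21, 22, 24}
Abstract via predicates (s mod 5 == 0), (bit_4(s)==1), (s>=14), (bit_1(s)==1):
  (0,0,0,0) <- {1, 8, 9, 12, 13}
  (0,0,0,1) <- {2, 6, 7, 11}
  (0,0,1,1) <- {14}
  (0,1,1,0) <- {17, 21, 24}
  (0,1,1,1) <- {18, 19, 22}
  (1,0,0,0) <- {0, 5}
  (1,0,0,1) <- {10}
Distinct abstract states = 7

7


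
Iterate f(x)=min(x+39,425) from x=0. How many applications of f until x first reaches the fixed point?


Step 1: x=0, cap=425, increment=39
Step 2: x grows by 39 each step until capped at 425; fixed point is x=425
Step 3: iterations = ceil(425/39) = 11

11


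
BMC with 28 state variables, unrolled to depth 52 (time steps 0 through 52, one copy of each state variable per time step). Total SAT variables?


BMC unrolls to depth k, creating one copy of each state var for steps 0..k.
Step count = 52 + 1 = 53 (steps 0 through 52)
Vars per step = 28
Total = 28 * 53 = 1484

1484


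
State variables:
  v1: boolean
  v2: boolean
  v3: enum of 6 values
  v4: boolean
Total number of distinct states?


State space = product of domain sizes of all variables.
Domain sizes:
  v1 (boolean): 2
  v2 (boolean): 2
  v3 (enum of 6 values): 6
  v4 (boolean): 2
Product = 2 * 2 * 6 * 2 = 48

48


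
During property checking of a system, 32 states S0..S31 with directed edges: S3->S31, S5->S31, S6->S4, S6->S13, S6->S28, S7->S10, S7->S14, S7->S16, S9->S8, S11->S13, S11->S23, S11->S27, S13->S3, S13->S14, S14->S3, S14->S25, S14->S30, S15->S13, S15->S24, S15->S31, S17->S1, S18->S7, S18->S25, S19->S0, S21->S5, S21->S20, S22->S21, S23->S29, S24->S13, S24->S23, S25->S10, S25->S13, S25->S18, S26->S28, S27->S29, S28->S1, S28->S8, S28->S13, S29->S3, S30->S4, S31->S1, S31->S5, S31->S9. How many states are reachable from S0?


BFS from S0:
  layer 0: {S0}
Reachable set: {S0}
Count = 1

1


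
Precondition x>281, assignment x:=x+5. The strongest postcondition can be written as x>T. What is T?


Formula: sp(P, x:=E) = exists old_x. (x = E[old_x/x]) AND P[old_x/x] (old_x is the value of x before the assignment; eliminate old_x by solving x = E[old_x/x] for old_x)
Step 1: Precondition P: x>281, i.e. old_x > 281
Step 2: Assignment gives x = old_x + 5, so old_x = x - 5
Step 3: Substitute into P: x - 5 > 281
Step 4: Simplify: x > 281+5 = 286

286


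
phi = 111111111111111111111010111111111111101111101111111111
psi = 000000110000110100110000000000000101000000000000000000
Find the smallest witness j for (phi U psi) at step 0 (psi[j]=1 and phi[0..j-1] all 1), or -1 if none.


(phi U psi) at 0: need smallest j with psi[j]=1 and phi[i]=1 for all i in [0,j).
Scan from step 0:
  step 0: phi=1, psi=0 -> continue
  step 1: phi=1, psi=0 -> continue
  step 2: phi=1, psi=0 -> continue
  step 3: phi=1, psi=0 -> continue
  step 6: psi=1 and phi held for [0,6) -> witness found
Witness step = 6

6


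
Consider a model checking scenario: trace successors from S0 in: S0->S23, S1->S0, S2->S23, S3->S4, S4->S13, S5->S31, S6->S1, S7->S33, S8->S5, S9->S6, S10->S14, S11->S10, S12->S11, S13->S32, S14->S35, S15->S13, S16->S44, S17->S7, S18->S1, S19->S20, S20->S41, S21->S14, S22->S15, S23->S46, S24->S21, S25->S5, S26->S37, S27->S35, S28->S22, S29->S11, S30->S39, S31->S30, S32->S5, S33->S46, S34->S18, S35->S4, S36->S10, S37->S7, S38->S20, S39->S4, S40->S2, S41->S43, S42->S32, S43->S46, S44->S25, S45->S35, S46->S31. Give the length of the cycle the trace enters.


Trace from S0 until a state repeats:
  S0 -> S23 -> S46 -> S31 -> S30 -> S39 -> S4 -> S13 -> S32 -> S5 -> S31
S31 first seen at step 3, revisited at step 10.
Cycle length = 10 - 3 = 7

7
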